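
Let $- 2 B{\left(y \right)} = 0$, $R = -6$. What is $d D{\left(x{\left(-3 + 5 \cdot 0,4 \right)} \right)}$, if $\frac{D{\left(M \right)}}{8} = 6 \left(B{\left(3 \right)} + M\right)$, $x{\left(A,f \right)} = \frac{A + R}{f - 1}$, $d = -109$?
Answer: $15696$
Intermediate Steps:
$B{\left(y \right)} = 0$ ($B{\left(y \right)} = \left(- \frac{1}{2}\right) 0 = 0$)
$x{\left(A,f \right)} = \frac{-6 + A}{-1 + f}$ ($x{\left(A,f \right)} = \frac{A - 6}{f - 1} = \frac{-6 + A}{-1 + f}$)
$D{\left(M \right)} = 48 M$ ($D{\left(M \right)} = 8 \cdot 6 \left(0 + M\right) = 8 \cdot 6 M = 48 M$)
$d D{\left(x{\left(-3 + 5 \cdot 0,4 \right)} \right)} = - 109 \cdot 48 \frac{-6 + \left(-3 + 5 \cdot 0\right)}{-1 + 4} = - 109 \cdot 48 \frac{-6 + \left(-3 + 0\right)}{3} = - 109 \cdot 48 \frac{-6 - 3}{3} = - 109 \cdot 48 \cdot \frac{1}{3} \left(-9\right) = - 109 \cdot 48 \left(-3\right) = \left(-109\right) \left(-144\right) = 15696$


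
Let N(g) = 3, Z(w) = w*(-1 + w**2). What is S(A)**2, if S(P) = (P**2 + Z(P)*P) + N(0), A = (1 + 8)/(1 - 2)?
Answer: 43086096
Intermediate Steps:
A = -9 (A = 9/(-1) = 9*(-1) = -9)
S(P) = 3 + P**2 + P*(P**3 - P) (S(P) = (P**2 + (P**3 - P)*P) + 3 = (P**2 + P*(P**3 - P)) + 3 = 3 + P**2 + P*(P**3 - P))
S(A)**2 = (3 + (-9)**4)**2 = (3 + 6561)**2 = 6564**2 = 43086096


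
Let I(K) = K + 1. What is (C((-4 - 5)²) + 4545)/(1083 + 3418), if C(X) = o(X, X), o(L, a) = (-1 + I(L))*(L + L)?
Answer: 17667/4501 ≈ 3.9251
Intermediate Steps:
I(K) = 1 + K
o(L, a) = 2*L² (o(L, a) = (-1 + (1 + L))*(L + L) = L*(2*L) = 2*L²)
C(X) = 2*X²
(C((-4 - 5)²) + 4545)/(1083 + 3418) = (2*((-4 - 5)²)² + 4545)/(1083 + 3418) = (2*((-9)²)² + 4545)/4501 = (2*81² + 4545)*(1/4501) = (2*6561 + 4545)*(1/4501) = (13122 + 4545)*(1/4501) = 17667*(1/4501) = 17667/4501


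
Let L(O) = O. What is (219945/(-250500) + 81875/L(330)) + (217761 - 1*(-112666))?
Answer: 182234567071/551100 ≈ 3.3067e+5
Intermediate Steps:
(219945/(-250500) + 81875/L(330)) + (217761 - 1*(-112666)) = (219945/(-250500) + 81875/330) + (217761 - 1*(-112666)) = (219945*(-1/250500) + 81875*(1/330)) + (217761 + 112666) = (-14663/16700 + 16375/66) + 330427 = 136247371/551100 + 330427 = 182234567071/551100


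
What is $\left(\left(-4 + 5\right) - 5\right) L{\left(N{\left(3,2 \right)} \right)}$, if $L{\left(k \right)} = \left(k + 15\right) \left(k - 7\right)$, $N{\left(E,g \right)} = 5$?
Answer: $160$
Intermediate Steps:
$L{\left(k \right)} = \left(-7 + k\right) \left(15 + k\right)$ ($L{\left(k \right)} = \left(15 + k\right) \left(-7 + k\right) = \left(-7 + k\right) \left(15 + k\right)$)
$\left(\left(-4 + 5\right) - 5\right) L{\left(N{\left(3,2 \right)} \right)} = \left(\left(-4 + 5\right) - 5\right) \left(-105 + 5^{2} + 8 \cdot 5\right) = \left(1 - 5\right) \left(-105 + 25 + 40\right) = \left(-4\right) \left(-40\right) = 160$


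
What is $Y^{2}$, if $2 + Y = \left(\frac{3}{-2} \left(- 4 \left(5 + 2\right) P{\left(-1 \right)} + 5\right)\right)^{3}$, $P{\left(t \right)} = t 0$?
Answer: $\frac{11498881}{64} \approx 1.7967 \cdot 10^{5}$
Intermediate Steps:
$P{\left(t \right)} = 0$
$Y = - \frac{3391}{8}$ ($Y = -2 + \left(\frac{3}{-2} \left(- 4 \left(5 + 2\right) 0 + 5\right)\right)^{3} = -2 + \left(3 \left(- \frac{1}{2}\right) \left(- 4 \cdot 7 \cdot 0 + 5\right)\right)^{3} = -2 + \left(- \frac{3 \left(\left(-4\right) 0 + 5\right)}{2}\right)^{3} = -2 + \left(- \frac{3 \left(0 + 5\right)}{2}\right)^{3} = -2 + \left(\left(- \frac{3}{2}\right) 5\right)^{3} = -2 + \left(- \frac{15}{2}\right)^{3} = -2 - \frac{3375}{8} = - \frac{3391}{8} \approx -423.88$)
$Y^{2} = \left(- \frac{3391}{8}\right)^{2} = \frac{11498881}{64}$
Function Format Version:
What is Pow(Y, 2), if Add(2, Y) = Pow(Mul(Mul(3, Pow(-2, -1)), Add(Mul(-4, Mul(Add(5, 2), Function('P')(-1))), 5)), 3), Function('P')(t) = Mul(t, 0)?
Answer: Rational(11498881, 64) ≈ 1.7967e+5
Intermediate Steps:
Function('P')(t) = 0
Y = Rational(-3391, 8) (Y = Add(-2, Pow(Mul(Mul(3, Pow(-2, -1)), Add(Mul(-4, Mul(Add(5, 2), 0)), 5)), 3)) = Add(-2, Pow(Mul(Mul(3, Rational(-1, 2)), Add(Mul(-4, Mul(7, 0)), 5)), 3)) = Add(-2, Pow(Mul(Rational(-3, 2), Add(Mul(-4, 0), 5)), 3)) = Add(-2, Pow(Mul(Rational(-3, 2), Add(0, 5)), 3)) = Add(-2, Pow(Mul(Rational(-3, 2), 5), 3)) = Add(-2, Pow(Rational(-15, 2), 3)) = Add(-2, Rational(-3375, 8)) = Rational(-3391, 8) ≈ -423.88)
Pow(Y, 2) = Pow(Rational(-3391, 8), 2) = Rational(11498881, 64)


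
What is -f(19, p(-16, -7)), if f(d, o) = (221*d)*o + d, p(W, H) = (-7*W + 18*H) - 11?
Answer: 104956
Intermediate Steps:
p(W, H) = -11 - 7*W + 18*H
f(d, o) = d + 221*d*o (f(d, o) = 221*d*o + d = d + 221*d*o)
-f(19, p(-16, -7)) = -19*(1 + 221*(-11 - 7*(-16) + 18*(-7))) = -19*(1 + 221*(-11 + 112 - 126)) = -19*(1 + 221*(-25)) = -19*(1 - 5525) = -19*(-5524) = -1*(-104956) = 104956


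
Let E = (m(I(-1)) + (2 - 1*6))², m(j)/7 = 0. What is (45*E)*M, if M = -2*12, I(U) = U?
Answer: -17280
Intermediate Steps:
M = -24
m(j) = 0 (m(j) = 7*0 = 0)
E = 16 (E = (0 + (2 - 1*6))² = (0 + (2 - 6))² = (0 - 4)² = (-4)² = 16)
(45*E)*M = (45*16)*(-24) = 720*(-24) = -17280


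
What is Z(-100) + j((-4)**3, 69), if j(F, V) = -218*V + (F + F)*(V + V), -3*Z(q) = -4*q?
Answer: -98518/3 ≈ -32839.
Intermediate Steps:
Z(q) = 4*q/3 (Z(q) = -(-4)*q/3 = 4*q/3)
j(F, V) = -218*V + 4*F*V (j(F, V) = -218*V + (2*F)*(2*V) = -218*V + 4*F*V)
Z(-100) + j((-4)**3, 69) = (4/3)*(-100) + 2*69*(-109 + 2*(-4)**3) = -400/3 + 2*69*(-109 + 2*(-64)) = -400/3 + 2*69*(-109 - 128) = -400/3 + 2*69*(-237) = -400/3 - 32706 = -98518/3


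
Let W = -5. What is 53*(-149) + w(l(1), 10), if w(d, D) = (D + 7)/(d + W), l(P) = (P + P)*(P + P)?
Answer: -7914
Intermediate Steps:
l(P) = 4*P² (l(P) = (2*P)*(2*P) = 4*P²)
w(d, D) = (7 + D)/(-5 + d) (w(d, D) = (D + 7)/(d - 5) = (7 + D)/(-5 + d))
53*(-149) + w(l(1), 10) = 53*(-149) + (7 + 10)/(-5 + 4*1²) = -7897 + 17/(-5 + 4*1) = -7897 + 17/(-5 + 4) = -7897 + 17/(-1) = -7897 - 1*17 = -7897 - 17 = -7914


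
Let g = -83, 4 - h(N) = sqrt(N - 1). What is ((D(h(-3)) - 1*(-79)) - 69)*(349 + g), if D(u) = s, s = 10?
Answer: 5320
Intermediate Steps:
h(N) = 4 - sqrt(-1 + N) (h(N) = 4 - sqrt(N - 1) = 4 - sqrt(-1 + N))
D(u) = 10
((D(h(-3)) - 1*(-79)) - 69)*(349 + g) = ((10 - 1*(-79)) - 69)*(349 - 83) = ((10 + 79) - 69)*266 = (89 - 69)*266 = 20*266 = 5320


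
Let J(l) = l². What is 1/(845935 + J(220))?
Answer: 1/894335 ≈ 1.1181e-6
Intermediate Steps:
1/(845935 + J(220)) = 1/(845935 + 220²) = 1/(845935 + 48400) = 1/894335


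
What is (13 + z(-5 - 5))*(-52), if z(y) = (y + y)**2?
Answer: -21476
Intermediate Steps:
z(y) = 4*y**2 (z(y) = (2*y)**2 = 4*y**2)
(13 + z(-5 - 5))*(-52) = (13 + 4*(-5 - 5)**2)*(-52) = (13 + 4*(-10)**2)*(-52) = (13 + 4*100)*(-52) = (13 + 400)*(-52) = 413*(-52) = -21476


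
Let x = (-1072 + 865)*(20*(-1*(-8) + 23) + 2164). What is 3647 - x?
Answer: 579935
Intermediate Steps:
x = -576288 (x = -207*(20*(8 + 23) + 2164) = -207*(20*31 + 2164) = -207*(620 + 2164) = -207*2784 = -576288)
3647 - x = 3647 - 1*(-576288) = 3647 + 576288 = 579935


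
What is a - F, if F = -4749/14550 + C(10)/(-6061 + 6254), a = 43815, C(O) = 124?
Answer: 41012734869/936050 ≈ 43815.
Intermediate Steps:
F = 295881/936050 (F = -4749/14550 + 124/(-6061 + 6254) = -4749*1/14550 + 124/193 = -1583/4850 + 124*(1/193) = -1583/4850 + 124/193 = 295881/936050 ≈ 0.31610)
a - F = 43815 - 1*295881/936050 = 43815 - 295881/936050 = 41012734869/936050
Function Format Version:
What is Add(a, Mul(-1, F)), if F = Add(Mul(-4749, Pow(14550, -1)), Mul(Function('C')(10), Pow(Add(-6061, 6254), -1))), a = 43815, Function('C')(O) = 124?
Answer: Rational(41012734869, 936050) ≈ 43815.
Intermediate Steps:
F = Rational(295881, 936050) (F = Add(Mul(-4749, Pow(14550, -1)), Mul(124, Pow(Add(-6061, 6254), -1))) = Add(Mul(-4749, Rational(1, 14550)), Mul(124, Pow(193, -1))) = Add(Rational(-1583, 4850), Mul(124, Rational(1, 193))) = Add(Rational(-1583, 4850), Rational(124, 193)) = Rational(295881, 936050) ≈ 0.31610)
Add(a, Mul(-1, F)) = Add(43815, Mul(-1, Rational(295881, 936050))) = Add(43815, Rational(-295881, 936050)) = Rational(41012734869, 936050)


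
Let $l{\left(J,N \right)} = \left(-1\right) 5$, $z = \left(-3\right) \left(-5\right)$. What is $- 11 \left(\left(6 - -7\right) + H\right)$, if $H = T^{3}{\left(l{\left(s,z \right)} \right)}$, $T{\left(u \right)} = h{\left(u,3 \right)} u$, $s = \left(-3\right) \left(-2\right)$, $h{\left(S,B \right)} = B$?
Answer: $36982$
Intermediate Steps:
$z = 15$
$s = 6$
$l{\left(J,N \right)} = -5$
$T{\left(u \right)} = 3 u$
$H = -3375$ ($H = \left(3 \left(-5\right)\right)^{3} = \left(-15\right)^{3} = -3375$)
$- 11 \left(\left(6 - -7\right) + H\right) = - 11 \left(\left(6 - -7\right) - 3375\right) = - 11 \left(\left(6 + 7\right) - 3375\right) = - 11 \left(13 - 3375\right) = \left(-11\right) \left(-3362\right) = 36982$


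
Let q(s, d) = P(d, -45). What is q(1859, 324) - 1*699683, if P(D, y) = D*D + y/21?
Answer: -4162964/7 ≈ -5.9471e+5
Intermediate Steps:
P(D, y) = D**2 + y/21
q(s, d) = -15/7 + d**2 (q(s, d) = d**2 + (1/21)*(-45) = d**2 - 15/7 = -15/7 + d**2)
q(1859, 324) - 1*699683 = (-15/7 + 324**2) - 1*699683 = (-15/7 + 104976) - 699683 = 734817/7 - 699683 = -4162964/7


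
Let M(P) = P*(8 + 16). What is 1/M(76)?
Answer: 1/1824 ≈ 0.00054825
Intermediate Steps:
M(P) = 24*P (M(P) = P*24 = 24*P)
1/M(76) = 1/(24*76) = 1/1824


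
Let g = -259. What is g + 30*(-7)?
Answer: -469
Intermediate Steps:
g + 30*(-7) = -259 + 30*(-7) = -259 - 210 = -469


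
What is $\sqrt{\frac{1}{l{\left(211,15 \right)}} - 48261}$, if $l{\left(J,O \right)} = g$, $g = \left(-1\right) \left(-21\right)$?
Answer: $\frac{2 i \sqrt{5320770}}{21} \approx 219.68 i$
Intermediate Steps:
$g = 21$
$l{\left(J,O \right)} = 21$
$\sqrt{\frac{1}{l{\left(211,15 \right)}} - 48261} = \sqrt{\frac{1}{21} - 48261} = \sqrt{- \frac{1013480}{21}} = \frac{2 i \sqrt{5320770}}{21}$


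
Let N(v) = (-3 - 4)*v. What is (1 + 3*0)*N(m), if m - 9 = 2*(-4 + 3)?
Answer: -49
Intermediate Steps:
m = 7 (m = 9 + 2*(-4 + 3) = 9 + 2*(-1) = 9 - 2 = 7)
N(v) = -7*v
(1 + 3*0)*N(m) = (1 + 3*0)*(-7*7) = (1 + 0)*(-49) = 1*(-49) = -49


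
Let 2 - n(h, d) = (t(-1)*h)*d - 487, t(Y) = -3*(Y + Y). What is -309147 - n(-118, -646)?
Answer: 147732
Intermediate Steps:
t(Y) = -6*Y
n(h, d) = 489 - 6*d*h (n(h, d) = 2 - (((-6*(-1))*h)*d - 487) = 2 - ((6*h)*d - 487) = 2 - (6*d*h - 487) = 2 - (-487 + 6*d*h) = 2 + (487 - 6*d*h) = 489 - 6*d*h)
-309147 - n(-118, -646) = -309147 - (489 - 6*(-646)*(-118)) = -309147 - (489 - 457368) = -309147 - 1*(-456879) = -309147 + 456879 = 147732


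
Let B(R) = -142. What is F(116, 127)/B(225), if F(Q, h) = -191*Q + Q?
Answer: 11020/71 ≈ 155.21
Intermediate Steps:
F(Q, h) = -190*Q
F(116, 127)/B(225) = -190*116/(-142) = -22040*(-1/142) = 11020/71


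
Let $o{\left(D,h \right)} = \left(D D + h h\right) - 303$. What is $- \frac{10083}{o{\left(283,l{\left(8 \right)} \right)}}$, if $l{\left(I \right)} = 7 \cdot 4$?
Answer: $- \frac{10083}{80570} \approx -0.12515$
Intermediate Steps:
$l{\left(I \right)} = 28$
$o{\left(D,h \right)} = -303 + D^{2} + h^{2}$ ($o{\left(D,h \right)} = \left(D^{2} + h^{2}\right) - 303 = -303 + D^{2} + h^{2}$)
$- \frac{10083}{o{\left(283,l{\left(8 \right)} \right)}} = - \frac{10083}{-303 + 283^{2} + 28^{2}} = - \frac{10083}{-303 + 80089 + 784} = - \frac{10083}{80570}$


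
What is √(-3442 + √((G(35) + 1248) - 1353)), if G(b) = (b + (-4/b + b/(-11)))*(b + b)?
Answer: √(-416482 + 11*√255827)/11 ≈ 58.275*I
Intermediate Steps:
G(b) = 2*b*(-4/b + 10*b/11) (G(b) = (b + (-4/b + b*(-1/11)))*(2*b) = (b + (-4/b - b/11))*(2*b) = (-4/b + 10*b/11)*(2*b) = 2*b*(-4/b + 10*b/11))
√(-3442 + √((G(35) + 1248) - 1353)) = √(-3442 + √(((-8 + (20/11)*35²) + 1248) - 1353)) = √(-3442 + √(((-8 + (20/11)*1225) + 1248) - 1353)) = √(-3442 + √(((-8 + 24500/11) + 1248) - 1353)) = √(-3442 + √((24412/11 + 1248) - 1353)) = √(-3442 + √(38140/11 - 1353)) = √(-3442 + √(23257/11)) = √(-3442 + √255827/11)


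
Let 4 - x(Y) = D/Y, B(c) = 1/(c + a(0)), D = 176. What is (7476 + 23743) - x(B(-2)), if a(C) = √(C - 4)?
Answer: 30863 + 352*I ≈ 30863.0 + 352.0*I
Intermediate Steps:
a(C) = √(-4 + C)
B(c) = 1/(c + 2*I) (B(c) = 1/(c + √(-4 + 0)) = 1/(c + √(-4)) = 1/(c + 2*I))
x(Y) = 4 - 176/Y
(7476 + 23743) - x(B(-2)) = (7476 + 23743) - (4 - (-352 + 352*I)) = 31219 - (4 - (-352 + 352*I)) = 31219 - (4 - 176*(-2 + 2*I)) = 31219 - (4 + (352 - 352*I)) = 31219 - (356 - 352*I) = 31219 + (-356 + 352*I) = 30863 + 352*I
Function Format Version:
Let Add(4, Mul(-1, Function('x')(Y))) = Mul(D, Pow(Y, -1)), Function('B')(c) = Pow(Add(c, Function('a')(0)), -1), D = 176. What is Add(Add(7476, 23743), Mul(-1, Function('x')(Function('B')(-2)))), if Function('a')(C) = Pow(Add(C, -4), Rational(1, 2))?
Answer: Add(30863, Mul(352, I)) ≈ Add(30863., Mul(352.00, I))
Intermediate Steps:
Function('a')(C) = Pow(Add(-4, C), Rational(1, 2))
Function('B')(c) = Pow(Add(c, Mul(2, I)), -1) (Function('B')(c) = Pow(Add(c, Pow(Add(-4, 0), Rational(1, 2))), -1) = Pow(Add(c, Pow(-4, Rational(1, 2))), -1) = Pow(Add(c, Mul(2, I)), -1))
Function('x')(Y) = Add(4, Mul(-176, Pow(Y, -1))) (Function('x')(Y) = Add(4, Mul(-1, Mul(176, Pow(Y, -1)))) = Add(4, Mul(-176, Pow(Y, -1))))
Add(Add(7476, 23743), Mul(-1, Function('x')(Function('B')(-2)))) = Add(Add(7476, 23743), Mul(-1, Add(4, Mul(-176, Pow(Pow(Add(-2, Mul(2, I)), -1), -1))))) = Add(31219, Mul(-1, Add(4, Mul(-176, Pow(Mul(Rational(1, 8), Add(-2, Mul(-2, I))), -1))))) = Add(31219, Mul(-1, Add(4, Mul(-176, Add(-2, Mul(2, I)))))) = Add(31219, Mul(-1, Add(4, Add(352, Mul(-352, I))))) = Add(31219, Mul(-1, Add(356, Mul(-352, I)))) = Add(31219, Add(-356, Mul(352, I))) = Add(30863, Mul(352, I))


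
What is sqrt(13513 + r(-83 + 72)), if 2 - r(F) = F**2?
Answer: sqrt(13394) ≈ 115.73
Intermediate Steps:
r(F) = 2 - F**2
sqrt(13513 + r(-83 + 72)) = sqrt(13513 + (2 - (-83 + 72)**2)) = sqrt(13513 + (2 - 1*(-11)**2)) = sqrt(13513 + (2 - 1*121)) = sqrt(13513 + (2 - 121)) = sqrt(13513 - 119) = sqrt(13394)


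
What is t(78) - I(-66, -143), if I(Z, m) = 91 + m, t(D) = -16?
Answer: 36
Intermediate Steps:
t(78) - I(-66, -143) = -16 - (91 - 143) = -16 - 1*(-52) = -16 + 52 = 36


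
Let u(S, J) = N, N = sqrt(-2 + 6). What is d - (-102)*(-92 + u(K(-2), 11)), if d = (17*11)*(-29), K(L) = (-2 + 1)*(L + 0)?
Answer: -14603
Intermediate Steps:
N = 2 (N = sqrt(4) = 2)
K(L) = -L
u(S, J) = 2
d = -5423 (d = 187*(-29) = -5423)
d - (-102)*(-92 + u(K(-2), 11)) = -5423 - (-102)*(-92 + 2) = -5423 - (-102)*(-90) = -5423 - 1*9180 = -5423 - 9180 = -14603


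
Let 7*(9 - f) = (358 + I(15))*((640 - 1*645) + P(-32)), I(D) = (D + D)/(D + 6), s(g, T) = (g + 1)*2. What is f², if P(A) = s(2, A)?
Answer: 4305625/2401 ≈ 1793.3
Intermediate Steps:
s(g, T) = 2 + 2*g (s(g, T) = (1 + g)*2 = 2 + 2*g)
I(D) = 2*D/(6 + D) (I(D) = (2*D)/(6 + D) = 2*D/(6 + D))
P(A) = 6 (P(A) = 2 + 2*2 = 2 + 4 = 6)
f = -2075/49 (f = 9 - (358 + 2*15/(6 + 15))*((640 - 1*645) + 6)/7 = 9 - (358 + 2*15/21)*((640 - 645) + 6)/7 = 9 - (358 + 2*15*(1/21))*(-5 + 6)/7 = 9 - (358 + 10/7)/7 = 9 - 2516/49 = -2075/49 ≈ -42.347)
f² = (-2075/49)² = 4305625/2401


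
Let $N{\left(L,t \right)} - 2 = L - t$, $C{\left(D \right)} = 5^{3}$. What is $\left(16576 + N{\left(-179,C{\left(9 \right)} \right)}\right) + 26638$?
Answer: $42912$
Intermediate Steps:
$C{\left(D \right)} = 125$
$N{\left(L,t \right)} = 2 + L - t$ ($N{\left(L,t \right)} = 2 + \left(L - t\right) = 2 + L - t$)
$\left(16576 + N{\left(-179,C{\left(9 \right)} \right)}\right) + 26638 = \left(16576 - 302\right) + 26638 = 16274 + 26638 = 42912$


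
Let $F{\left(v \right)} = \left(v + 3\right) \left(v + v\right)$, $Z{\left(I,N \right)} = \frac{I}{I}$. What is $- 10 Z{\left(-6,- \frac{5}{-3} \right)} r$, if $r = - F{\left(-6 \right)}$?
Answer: $360$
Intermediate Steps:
$Z{\left(I,N \right)} = 1$
$F{\left(v \right)} = 2 v \left(3 + v\right)$ ($F{\left(v \right)} = \left(3 + v\right) 2 v = 2 v \left(3 + v\right)$)
$r = -36$ ($r = - 2 \left(-6\right) \left(3 - 6\right) = - 2 \left(-6\right) \left(-3\right) = \left(-1\right) 36 = -36$)
$- 10 Z{\left(-6,- \frac{5}{-3} \right)} r = \left(-10\right) 1 \left(-36\right) = \left(-10\right) \left(-36\right) = 360$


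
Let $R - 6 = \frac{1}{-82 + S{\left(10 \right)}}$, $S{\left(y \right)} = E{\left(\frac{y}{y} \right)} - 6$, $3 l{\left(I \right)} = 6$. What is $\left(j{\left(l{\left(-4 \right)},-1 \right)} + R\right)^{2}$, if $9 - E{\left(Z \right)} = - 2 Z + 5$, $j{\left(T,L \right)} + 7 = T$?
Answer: $\frac{6561}{6724} \approx 0.97576$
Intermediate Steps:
$l{\left(I \right)} = 2$ ($l{\left(I \right)} = \frac{1}{3} \cdot 6 = 2$)
$j{\left(T,L \right)} = -7 + T$
$E{\left(Z \right)} = 4 + 2 Z$ ($E{\left(Z \right)} = 9 - \left(- 2 Z + 5\right) = 9 - \left(5 - 2 Z\right) = 9 + \left(-5 + 2 Z\right) = 4 + 2 Z$)
$S{\left(y \right)} = 0$ ($S{\left(y \right)} = \left(4 + 2 \frac{y}{y}\right) - 6 = \left(4 + 2 \cdot 1\right) - 6 = \left(4 + 2\right) - 6 = 6 - 6 = 0$)
$R = \frac{491}{82}$ ($R = 6 + \frac{1}{-82 + 0} = 6 + \frac{1}{-82} = 6 - \frac{1}{82} = \frac{491}{82} \approx 5.9878$)
$\left(j{\left(l{\left(-4 \right)},-1 \right)} + R\right)^{2} = \left(\left(-7 + 2\right) + \frac{491}{82}\right)^{2} = \left(-5 + \frac{491}{82}\right)^{2} = \left(\frac{81}{82}\right)^{2} = \frac{6561}{6724}$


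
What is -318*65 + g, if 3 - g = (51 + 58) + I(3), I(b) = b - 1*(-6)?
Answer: -20785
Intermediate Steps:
I(b) = 6 + b (I(b) = b + 6 = 6 + b)
g = -115 (g = 3 - ((51 + 58) + (6 + 3)) = 3 - (109 + 9) = 3 - 1*118 = 3 - 118 = -115)
-318*65 + g = -318*65 - 115 = -20670 - 115 = -20785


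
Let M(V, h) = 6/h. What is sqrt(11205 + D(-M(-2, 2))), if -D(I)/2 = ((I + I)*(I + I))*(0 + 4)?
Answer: 3*sqrt(1213) ≈ 104.48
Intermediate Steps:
D(I) = -32*I**2 (D(I) = -2*(I + I)*(I + I)*(0 + 4) = -2*(2*I)*(2*I)*4 = -2*4*I**2*4 = -32*I**2)
sqrt(11205 + D(-M(-2, 2))) = sqrt(11205 - 32*(-6/2)**2) = sqrt(11205 - 32*(-1*3)**2) = sqrt(11205 - 32*(-3)**2) = sqrt(11205 - 32*9) = sqrt(11205 - 288) = sqrt(10917) = 3*sqrt(1213)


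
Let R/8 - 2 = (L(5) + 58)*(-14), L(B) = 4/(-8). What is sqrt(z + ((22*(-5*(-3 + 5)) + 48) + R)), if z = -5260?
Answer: 4*I*sqrt(741) ≈ 108.89*I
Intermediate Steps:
L(B) = -1/2 (L(B) = 4*(-1/8) = -1/2)
R = -6424 (R = 16 + 8*((-1/2 + 58)*(-14)) = 16 + 8*((115/2)*(-14)) = 16 + 8*(-805) = 16 - 6440 = -6424)
sqrt(z + ((22*(-5*(-3 + 5)) + 48) + R)) = sqrt(-5260 + ((22*(-5*(-3 + 5)) + 48) - 6424)) = sqrt(-5260 + ((22*(-5*2) + 48) - 6424)) = sqrt(-5260 + ((22*(-10) + 48) - 6424)) = sqrt(-5260 + ((-220 + 48) - 6424)) = sqrt(-5260 + (-172 - 6424)) = sqrt(-5260 - 6596) = sqrt(-11856) = 4*I*sqrt(741)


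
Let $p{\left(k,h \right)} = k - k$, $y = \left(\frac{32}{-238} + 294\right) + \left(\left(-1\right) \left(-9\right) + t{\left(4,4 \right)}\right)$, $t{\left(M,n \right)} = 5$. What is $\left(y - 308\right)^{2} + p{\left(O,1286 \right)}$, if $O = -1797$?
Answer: $\frac{256}{14161} \approx 0.018078$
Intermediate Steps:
$y = \frac{36636}{119}$ ($y = \left(\frac{32}{-238} + 294\right) + \left(\left(-1\right) \left(-9\right) + 5\right) = \left(32 \left(- \frac{1}{238}\right) + 294\right) + \left(9 + 5\right) = \left(- \frac{16}{119} + 294\right) + 14 = \frac{34970}{119} + 14 = \frac{36636}{119} \approx 307.87$)
$p{\left(k,h \right)} = 0$
$\left(y - 308\right)^{2} + p{\left(O,1286 \right)} = \left(\frac{36636}{119} - 308\right)^{2} + 0 = \left(- \frac{16}{119}\right)^{2} + 0 = \frac{256}{14161} + 0 = \frac{256}{14161}$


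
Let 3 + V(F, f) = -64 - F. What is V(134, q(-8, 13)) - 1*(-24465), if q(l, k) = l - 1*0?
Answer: 24264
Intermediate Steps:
q(l, k) = l (q(l, k) = l + 0 = l)
V(F, f) = -67 - F (V(F, f) = -3 + (-64 - F) = -67 - F)
V(134, q(-8, 13)) - 1*(-24465) = (-67 - 1*134) - 1*(-24465) = (-67 - 134) + 24465 = -201 + 24465 = 24264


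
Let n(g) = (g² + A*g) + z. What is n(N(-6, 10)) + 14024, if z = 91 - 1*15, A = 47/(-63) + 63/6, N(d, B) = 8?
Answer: 897248/63 ≈ 14242.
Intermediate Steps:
A = 1229/126 (A = 47*(-1/63) + 63*(⅙) = -47/63 + 21/2 = 1229/126 ≈ 9.7540)
z = 76 (z = 91 - 15 = 76)
n(g) = 76 + g² + 1229*g/126 (n(g) = (g² + 1229*g/126) + 76 = 76 + g² + 1229*g/126)
n(N(-6, 10)) + 14024 = (76 + 8² + (1229/126)*8) + 14024 = (76 + 64 + 4916/63) + 14024 = 13736/63 + 14024 = 897248/63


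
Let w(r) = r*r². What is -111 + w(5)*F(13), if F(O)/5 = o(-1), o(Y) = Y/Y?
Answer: 514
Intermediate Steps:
o(Y) = 1
F(O) = 5 (F(O) = 5*1 = 5)
w(r) = r³
-111 + w(5)*F(13) = -111 + 5³*5 = -111 + 125*5 = -111 + 625 = 514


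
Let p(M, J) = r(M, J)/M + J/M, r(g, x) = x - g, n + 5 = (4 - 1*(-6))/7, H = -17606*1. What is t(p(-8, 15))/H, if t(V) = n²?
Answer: -625/862694 ≈ -0.00072447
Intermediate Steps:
H = -17606
n = -25/7 (n = -5 + (4 - 1*(-6))/7 = -5 + (4 + 6)*(⅐) = -5 + 10*(⅐) = -5 + 10/7 = -25/7 ≈ -3.5714)
p(M, J) = J/M + (J - M)/M (p(M, J) = (J - M)/M + J/M = J/M + (J - M)/M)
t(V) = 625/49 (t(V) = (-25/7)² = 625/49)
t(p(-8, 15))/H = (625/49)/(-17606) = (625/49)*(-1/17606) = -625/862694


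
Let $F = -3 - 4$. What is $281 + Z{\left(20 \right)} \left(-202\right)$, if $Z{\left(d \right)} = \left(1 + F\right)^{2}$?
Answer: $-6991$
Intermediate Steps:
$F = -7$ ($F = -3 - 4 = -7$)
$Z{\left(d \right)} = 36$ ($Z{\left(d \right)} = \left(1 - 7\right)^{2} = \left(-6\right)^{2} = 36$)
$281 + Z{\left(20 \right)} \left(-202\right) = 281 + 36 \left(-202\right) = 281 - 7272 = -6991$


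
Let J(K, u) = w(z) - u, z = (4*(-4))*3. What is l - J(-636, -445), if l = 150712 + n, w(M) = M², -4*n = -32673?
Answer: 624525/4 ≈ 1.5613e+5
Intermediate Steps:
z = -48 (z = -16*3 = -48)
n = 32673/4 (n = -¼*(-32673) = 32673/4 ≈ 8168.3)
J(K, u) = 2304 - u (J(K, u) = (-48)² - u = 2304 - u)
l = 635521/4 (l = 150712 + 32673/4 = 635521/4 ≈ 1.5888e+5)
l - J(-636, -445) = 635521/4 - (2304 - 1*(-445)) = 635521/4 - (2304 + 445) = 635521/4 - 1*2749 = 635521/4 - 2749 = 624525/4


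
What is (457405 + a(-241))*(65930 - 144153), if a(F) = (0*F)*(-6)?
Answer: -35779591315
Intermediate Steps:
a(F) = 0 (a(F) = 0*(-6) = 0)
(457405 + a(-241))*(65930 - 144153) = (457405 + 0)*(65930 - 144153) = 457405*(-78223) = -35779591315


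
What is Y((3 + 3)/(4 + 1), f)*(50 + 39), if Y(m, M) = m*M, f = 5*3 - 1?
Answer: 7476/5 ≈ 1495.2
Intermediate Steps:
f = 14 (f = 15 - 1 = 14)
Y(m, M) = M*m
Y((3 + 3)/(4 + 1), f)*(50 + 39) = (14*((3 + 3)/(4 + 1)))*(50 + 39) = (14*(6/5))*89 = (84/5)*89 = 7476/5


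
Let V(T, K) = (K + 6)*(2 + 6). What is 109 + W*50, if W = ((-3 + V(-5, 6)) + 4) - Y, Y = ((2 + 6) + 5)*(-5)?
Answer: 8209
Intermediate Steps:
V(T, K) = 48 + 8*K (V(T, K) = (6 + K)*8 = 48 + 8*K)
Y = -65 (Y = (8 + 5)*(-5) = 13*(-5) = -65)
W = 162 (W = ((-3 + (48 + 8*6)) + 4) - 1*(-65) = ((-3 + (48 + 48)) + 4) + 65 = ((-3 + 96) + 4) + 65 = (93 + 4) + 65 = 97 + 65 = 162)
109 + W*50 = 109 + 162*50 = 109 + 8100 = 8209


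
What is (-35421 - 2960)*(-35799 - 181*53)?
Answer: 1742190352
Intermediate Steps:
(-35421 - 2960)*(-35799 - 181*53) = -38381*(-35799 - 9593) = -38381*(-45392) = 1742190352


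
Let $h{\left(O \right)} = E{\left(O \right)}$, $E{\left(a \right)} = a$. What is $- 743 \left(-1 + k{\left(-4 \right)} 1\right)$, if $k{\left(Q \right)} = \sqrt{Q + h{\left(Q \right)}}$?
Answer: $743 - 1486 i \sqrt{2} \approx 743.0 - 2101.5 i$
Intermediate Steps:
$h{\left(O \right)} = O$
$k{\left(Q \right)} = \sqrt{2} \sqrt{Q}$ ($k{\left(Q \right)} = \sqrt{Q + Q} = \sqrt{2 Q} = \sqrt{2} \sqrt{Q}$)
$- 743 \left(-1 + k{\left(-4 \right)} 1\right) = - 743 \left(-1 + \sqrt{2} \sqrt{-4} \cdot 1\right) = - 743 \left(-1 + \sqrt{2} \cdot 2 i 1\right) = - 743 \left(-1 + 2 i \sqrt{2} \cdot 1\right) = - 743 \left(-1 + 2 i \sqrt{2}\right) = 743 - 1486 i \sqrt{2}$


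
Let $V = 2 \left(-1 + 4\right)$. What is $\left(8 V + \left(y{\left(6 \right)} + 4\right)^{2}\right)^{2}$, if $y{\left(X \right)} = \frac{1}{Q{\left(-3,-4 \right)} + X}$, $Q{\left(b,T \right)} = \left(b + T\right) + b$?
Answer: $\frac{986049}{256} \approx 3851.8$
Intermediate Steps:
$V = 6$ ($V = 2 \cdot 3 = 6$)
$Q{\left(b,T \right)} = T + 2 b$ ($Q{\left(b,T \right)} = \left(T + b\right) + b = T + 2 b$)
$y{\left(X \right)} = \frac{1}{-10 + X}$ ($y{\left(X \right)} = \frac{1}{\left(-4 + 2 \left(-3\right)\right) + X} = \frac{1}{\left(-4 - 6\right) + X} = \frac{1}{-10 + X}$)
$\left(8 V + \left(y{\left(6 \right)} + 4\right)^{2}\right)^{2} = \left(8 \cdot 6 + \left(\frac{1}{-10 + 6} + 4\right)^{2}\right)^{2} = \left(48 + \left(\frac{1}{-4} + 4\right)^{2}\right)^{2} = \left(48 + \left(- \frac{1}{4} + 4\right)^{2}\right)^{2} = \left(48 + \left(\frac{15}{4}\right)^{2}\right)^{2} = \left(48 + \frac{225}{16}\right)^{2} = \left(\frac{993}{16}\right)^{2} = \frac{986049}{256}$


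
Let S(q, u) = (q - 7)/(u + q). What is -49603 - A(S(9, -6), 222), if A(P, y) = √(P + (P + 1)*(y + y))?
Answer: -49603 - √6666/3 ≈ -49630.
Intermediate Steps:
S(q, u) = (-7 + q)/(q + u)
A(P, y) = √(P + 2*y*(1 + P)) (A(P, y) = √(P + (1 + P)*(2*y)) = √(P + 2*y*(1 + P)))
-49603 - A(S(9, -6), 222) = -49603 - √((-7 + 9)/(9 - 6) + 2*222 + 2*((-7 + 9)/(9 - 6))*222) = -49603 - √(2/3 + 444 + 2*(2/3)*222) = -49603 - √((⅓)*2 + 444 + 2*((⅓)*2)*222) = -49603 - √(⅔ + 444 + 2*(⅔)*222) = -49603 - √(⅔ + 444 + 296) = -49603 - √(2222/3) = -49603 - √6666/3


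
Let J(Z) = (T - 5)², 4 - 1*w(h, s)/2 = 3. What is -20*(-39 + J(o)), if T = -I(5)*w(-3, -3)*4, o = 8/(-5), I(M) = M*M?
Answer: -839720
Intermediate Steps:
I(M) = M²
w(h, s) = 2 (w(h, s) = 8 - 2*3 = 8 - 6 = 2)
o = -8/5 (o = 8*(-⅕) = -8/5 ≈ -1.6000)
T = -200 (T = -5²*2*4 = -25*2*4 = -50*4 = -1*200 = -200)
J(Z) = 42025 (J(Z) = (-200 - 5)² = (-205)² = 42025)
-20*(-39 + J(o)) = -20*(-39 + 42025) = -20*41986 = -839720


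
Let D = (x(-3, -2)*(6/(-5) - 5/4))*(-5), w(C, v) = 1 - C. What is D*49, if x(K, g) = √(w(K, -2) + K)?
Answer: 2401/4 ≈ 600.25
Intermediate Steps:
x(K, g) = 1 (x(K, g) = √((1 - K) + K) = √1 = 1)
D = 49/4 (D = (1*(6/(-5) - 5/4))*(-5) = (1*(6*(-⅕) - 5*¼))*(-5) = (1*(-6/5 - 5/4))*(-5) = (1*(-49/20))*(-5) = -49/20*(-5) = 49/4 ≈ 12.250)
D*49 = (49/4)*49 = 2401/4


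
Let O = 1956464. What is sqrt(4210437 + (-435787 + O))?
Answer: sqrt(5731114) ≈ 2394.0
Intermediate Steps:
sqrt(4210437 + (-435787 + O)) = sqrt(4210437 + (-435787 + 1956464)) = sqrt(4210437 + 1520677) = sqrt(5731114)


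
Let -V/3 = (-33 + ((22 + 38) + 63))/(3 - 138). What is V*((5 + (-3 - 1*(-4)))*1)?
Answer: 12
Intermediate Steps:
V = 2 (V = -3*(-33 + ((22 + 38) + 63))/(3 - 138) = -3*(-33 + (60 + 63))/(-135) = -3*(-33 + 123)*(-1)/135 = -270*(-1)/135 = -3*(-⅔) = 2)
V*((5 + (-3 - 1*(-4)))*1) = 2*((5 + (-3 - 1*(-4)))*1) = 2*((5 + (-3 + 4))*1) = 2*((5 + 1)*1) = 2*(6*1) = 2*6 = 12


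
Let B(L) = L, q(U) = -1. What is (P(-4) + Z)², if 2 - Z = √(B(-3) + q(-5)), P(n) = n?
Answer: 8*I ≈ 8.0*I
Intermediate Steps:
Z = 2 - 2*I (Z = 2 - √(-3 - 1) = 2 - √(-4) = 2 - 2*I ≈ 2.0 - 2.0*I)
(P(-4) + Z)² = (-4 + (2 - 2*I))² = (-2 - 2*I)²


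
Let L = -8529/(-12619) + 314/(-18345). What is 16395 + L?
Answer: 3795522126364/231495555 ≈ 16396.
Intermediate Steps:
L = 152502139/231495555 (L = -8529*(-1/12619) + 314*(-1/18345) = 8529/12619 - 314/18345 = 152502139/231495555 ≈ 0.65877)
16395 + L = 16395 + 152502139/231495555 = 3795522126364/231495555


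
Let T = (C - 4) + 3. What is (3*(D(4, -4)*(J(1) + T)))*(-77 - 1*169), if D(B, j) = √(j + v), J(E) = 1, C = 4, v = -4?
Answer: -5904*I*√2 ≈ -8349.5*I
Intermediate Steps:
T = 3 (T = (4 - 4) + 3 = 0 + 3 = 3)
D(B, j) = √(-4 + j) (D(B, j) = √(j - 4) = √(-4 + j))
(3*(D(4, -4)*(J(1) + T)))*(-77 - 1*169) = (3*(√(-4 - 4)*(1 + 3)))*(-77 - 1*169) = (3*(√(-8)*4))*(-77 - 169) = (3*((2*I*√2)*4))*(-246) = (3*(8*I*√2))*(-246) = (24*I*√2)*(-246) = -5904*I*√2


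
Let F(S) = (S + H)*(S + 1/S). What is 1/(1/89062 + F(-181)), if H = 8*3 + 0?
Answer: 16120222/458102331489 ≈ 3.5189e-5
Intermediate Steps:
H = 24 (H = 24 + 0 = 24)
F(S) = (24 + S)*(S + 1/S) (F(S) = (S + 24)*(S + 1/S) = (24 + S)*(S + 1/S))
1/(1/89062 + F(-181)) = 1/(1/89062 + (1 + (-181)² + 24*(-181) + 24/(-181))) = 1/(1/89062 + (1 + 32761 - 4344 + 24*(-1/181))) = 1/(1/89062 + (1 + 32761 - 4344 - 24/181)) = 1/(1/89062 + 5143634/181) = 1/(458102331489/16120222) = 16120222/458102331489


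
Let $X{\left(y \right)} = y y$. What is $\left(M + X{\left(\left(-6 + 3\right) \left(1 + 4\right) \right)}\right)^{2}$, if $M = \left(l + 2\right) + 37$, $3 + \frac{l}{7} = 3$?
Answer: $69696$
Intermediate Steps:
$l = 0$ ($l = -21 + 7 \cdot 3 = -21 + 21 = 0$)
$X{\left(y \right)} = y^{2}$
$M = 39$ ($M = \left(0 + 2\right) + 37 = 2 + 37 = 39$)
$\left(M + X{\left(\left(-6 + 3\right) \left(1 + 4\right) \right)}\right)^{2} = \left(39 + \left(\left(-6 + 3\right) \left(1 + 4\right)\right)^{2}\right)^{2} = \left(39 + \left(\left(-3\right) 5\right)^{2}\right)^{2} = \left(39 + \left(-15\right)^{2}\right)^{2} = \left(39 + 225\right)^{2} = 264^{2} = 69696$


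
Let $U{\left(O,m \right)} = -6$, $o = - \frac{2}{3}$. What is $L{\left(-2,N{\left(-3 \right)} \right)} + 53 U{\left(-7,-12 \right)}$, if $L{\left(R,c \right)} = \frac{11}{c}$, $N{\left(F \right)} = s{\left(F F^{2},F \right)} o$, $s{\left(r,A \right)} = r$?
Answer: $- \frac{5713}{18} \approx -317.39$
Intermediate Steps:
$o = - \frac{2}{3}$ ($o = \left(-2\right) \frac{1}{3} = - \frac{2}{3} \approx -0.66667$)
$N{\left(F \right)} = - \frac{2 F^{3}}{3}$ ($N{\left(F \right)} = F F^{2} \left(- \frac{2}{3}\right) = F^{3} \left(- \frac{2}{3}\right) = - \frac{2 F^{3}}{3}$)
$L{\left(-2,N{\left(-3 \right)} \right)} + 53 U{\left(-7,-12 \right)} = \frac{11}{\left(- \frac{2}{3}\right) \left(-3\right)^{3}} + 53 \left(-6\right) = \frac{11}{\left(- \frac{2}{3}\right) \left(-27\right)} - 318 = \frac{11}{18} - 318 = - \frac{5713}{18}$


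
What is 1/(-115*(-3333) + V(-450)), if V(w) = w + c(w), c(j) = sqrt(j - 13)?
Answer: 382845/146570294488 - I*sqrt(463)/146570294488 ≈ 2.612e-6 - 1.4681e-10*I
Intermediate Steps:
c(j) = sqrt(-13 + j)
V(w) = w + sqrt(-13 + w)
1/(-115*(-3333) + V(-450)) = 1/(-115*(-3333) + (-450 + sqrt(-13 - 450))) = 1/(383295 + (-450 + sqrt(-463))) = 1/(383295 + (-450 + I*sqrt(463))) = 1/(382845 + I*sqrt(463))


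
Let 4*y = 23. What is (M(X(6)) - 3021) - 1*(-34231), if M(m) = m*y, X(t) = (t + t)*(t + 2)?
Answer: 31762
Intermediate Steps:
y = 23/4 (y = (1/4)*23 = 23/4 ≈ 5.7500)
X(t) = 2*t*(2 + t) (X(t) = (2*t)*(2 + t) = 2*t*(2 + t))
M(m) = 23*m/4 (M(m) = m*(23/4) = 23*m/4)
(M(X(6)) - 3021) - 1*(-34231) = (23*(2*6*(2 + 6))/4 - 3021) - 1*(-34231) = (23*(2*6*8)/4 - 3021) + 34231 = ((23/4)*96 - 3021) + 34231 = (552 - 3021) + 34231 = -2469 + 34231 = 31762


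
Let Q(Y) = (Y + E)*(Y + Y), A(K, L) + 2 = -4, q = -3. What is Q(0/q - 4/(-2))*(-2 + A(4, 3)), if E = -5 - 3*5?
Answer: 576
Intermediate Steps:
A(K, L) = -6 (A(K, L) = -2 - 4 = -6)
E = -20 (E = -5 - 15 = -20)
Q(Y) = 2*Y*(-20 + Y) (Q(Y) = (Y - 20)*(Y + Y) = (-20 + Y)*(2*Y) = 2*Y*(-20 + Y))
Q(0/q - 4/(-2))*(-2 + A(4, 3)) = (2*(0/(-3) - 4/(-2))*(-20 + (0/(-3) - 4/(-2))))*(-2 - 6) = (2*(0*(-⅓) - 4*(-½))*(-20 + (0*(-⅓) - 4*(-½))))*(-8) = (2*(0 + 2)*(-20 + (0 + 2)))*(-8) = (2*2*(-20 + 2))*(-8) = (2*2*(-18))*(-8) = -72*(-8) = 576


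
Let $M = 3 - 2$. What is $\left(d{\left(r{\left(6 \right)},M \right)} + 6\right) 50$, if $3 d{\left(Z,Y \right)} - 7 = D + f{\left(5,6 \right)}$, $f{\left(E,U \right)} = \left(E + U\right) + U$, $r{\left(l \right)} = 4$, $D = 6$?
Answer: $800$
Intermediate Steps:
$f{\left(E,U \right)} = E + 2 U$
$M = 1$ ($M = 3 - 2 = 1$)
$d{\left(Z,Y \right)} = 10$ ($d{\left(Z,Y \right)} = \frac{7}{3} + \frac{6 + \left(5 + 2 \cdot 6\right)}{3} = \frac{7}{3} + \frac{6 + \left(5 + 12\right)}{3} = \frac{7}{3} + \frac{6 + 17}{3} = \frac{7}{3} + \frac{1}{3} \cdot 23 = \frac{7}{3} + \frac{23}{3} = 10$)
$\left(d{\left(r{\left(6 \right)},M \right)} + 6\right) 50 = \left(10 + 6\right) 50 = 16 \cdot 50 = 800$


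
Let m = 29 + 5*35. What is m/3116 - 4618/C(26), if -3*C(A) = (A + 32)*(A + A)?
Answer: 5473041/1174732 ≈ 4.6590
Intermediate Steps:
m = 204 (m = 29 + 175 = 204)
C(A) = -2*A*(32 + A)/3 (C(A) = -(A + 32)*(A + A)/3 = -(32 + A)*2*A/3 = -2*A*(32 + A)/3)
m/3116 - 4618/C(26) = 204/3116 - 4618*(-3/(52*(32 + 26))) = 204*(1/3116) - 4618/((-⅔*26*58)) = 51/779 - 4618/(-3016/3) = 51/779 - 4618*(-3/3016) = 51/779 + 6927/1508 = 5473041/1174732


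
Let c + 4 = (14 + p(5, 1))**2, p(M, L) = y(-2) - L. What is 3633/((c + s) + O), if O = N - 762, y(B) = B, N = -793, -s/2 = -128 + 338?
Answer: -3633/1858 ≈ -1.9553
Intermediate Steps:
s = -420 (s = -2*(-128 + 338) = -2*210 = -420)
p(M, L) = -2 - L
c = 117 (c = -4 + (14 + (-2 - 1*1))**2 = -4 + (14 + (-2 - 1))**2 = -4 + (14 - 3)**2 = -4 + 11**2 = -4 + 121 = 117)
O = -1555 (O = -793 - 762 = -1555)
3633/((c + s) + O) = 3633/((117 - 420) - 1555) = 3633/(-303 - 1555) = 3633/(-1858) = 3633*(-1/1858) = -3633/1858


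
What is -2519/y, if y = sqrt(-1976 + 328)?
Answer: 2519*I*sqrt(103)/412 ≈ 62.051*I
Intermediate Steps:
y = 4*I*sqrt(103) (y = sqrt(-1648) = 4*I*sqrt(103) ≈ 40.596*I)
-2519/y = -2519*(-I*sqrt(103)/412) = -(-2519)*I*sqrt(103)/412 = 2519*I*sqrt(103)/412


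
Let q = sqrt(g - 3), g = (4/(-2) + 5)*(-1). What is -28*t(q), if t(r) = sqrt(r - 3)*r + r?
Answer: 28*I*sqrt(6)*(-1 - sqrt(-3 + I*sqrt(6))) ≈ 127.14 - 113.9*I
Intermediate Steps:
g = -3 (g = (4*(-1/2) + 5)*(-1) = (-2 + 5)*(-1) = 3*(-1) = -3)
q = I*sqrt(6) (q = sqrt(-3 - 3) = sqrt(-6) = I*sqrt(6) ≈ 2.4495*I)
t(r) = r + r*sqrt(-3 + r) (t(r) = sqrt(-3 + r)*r + r = r*sqrt(-3 + r) + r = r + r*sqrt(-3 + r))
-28*t(q) = -28*I*sqrt(6)*(1 + sqrt(-3 + I*sqrt(6)))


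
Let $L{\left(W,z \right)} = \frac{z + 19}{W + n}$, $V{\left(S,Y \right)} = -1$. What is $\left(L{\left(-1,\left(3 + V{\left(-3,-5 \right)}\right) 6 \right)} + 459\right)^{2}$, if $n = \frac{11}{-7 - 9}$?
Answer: $\frac{141538609}{729} \approx 1.9415 \cdot 10^{5}$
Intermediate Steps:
$n = - \frac{11}{16}$ ($n = \frac{11}{-7 - 9} = \frac{11}{-16} = 11 \left(- \frac{1}{16}\right) = - \frac{11}{16} \approx -0.6875$)
$L{\left(W,z \right)} = \frac{19 + z}{- \frac{11}{16} + W}$ ($L{\left(W,z \right)} = \frac{z + 19}{W - \frac{11}{16}} = \frac{19 + z}{- \frac{11}{16} + W}$)
$\left(L{\left(-1,\left(3 + V{\left(-3,-5 \right)}\right) 6 \right)} + 459\right)^{2} = \left(\frac{16 \left(19 + \left(3 - 1\right) 6\right)}{-11 + 16 \left(-1\right)} + 459\right)^{2} = \left(\frac{16 \left(19 + 2 \cdot 6\right)}{-11 - 16} + 459\right)^{2} = \left(\frac{16 \left(19 + 12\right)}{-27} + 459\right)^{2} = \left(16 \left(- \frac{1}{27}\right) 31 + 459\right)^{2} = \left(- \frac{496}{27} + 459\right)^{2} = \left(\frac{11897}{27}\right)^{2} = \frac{141538609}{729}$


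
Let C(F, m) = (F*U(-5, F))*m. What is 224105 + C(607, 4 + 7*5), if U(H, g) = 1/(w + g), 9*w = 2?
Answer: 1224946882/5465 ≈ 2.2414e+5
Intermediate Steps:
w = 2/9 (w = (1/9)*2 = 2/9 ≈ 0.22222)
U(H, g) = 1/(2/9 + g)
C(F, m) = 9*F*m/(2 + 9*F) (C(F, m) = (F*(9/(2 + 9*F)))*m = (9*F/(2 + 9*F))*m = 9*F*m/(2 + 9*F))
224105 + C(607, 4 + 7*5) = 224105 + 9*607*(4 + 7*5)/(2 + 9*607) = 224105 + 9*607*(4 + 35)/(2 + 5463) = 224105 + 9*607*39/5465 = 224105 + 9*607*39*(1/5465) = 224105 + 213057/5465 = 1224946882/5465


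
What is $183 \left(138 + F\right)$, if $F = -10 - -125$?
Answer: $46299$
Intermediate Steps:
$F = 115$ ($F = -10 + 125 = 115$)
$183 \left(138 + F\right) = 183 \left(138 + 115\right) = 183 \cdot 253 = 46299$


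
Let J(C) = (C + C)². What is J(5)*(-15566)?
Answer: -1556600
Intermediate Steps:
J(C) = 4*C² (J(C) = (2*C)² = 4*C²)
J(5)*(-15566) = (4*5²)*(-15566) = (4*25)*(-15566) = 100*(-15566) = -1556600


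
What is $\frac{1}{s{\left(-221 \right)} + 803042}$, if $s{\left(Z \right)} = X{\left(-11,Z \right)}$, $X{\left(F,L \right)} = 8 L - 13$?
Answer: $\frac{1}{801261} \approx 1.248 \cdot 10^{-6}$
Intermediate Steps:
$X{\left(F,L \right)} = -13 + 8 L$ ($X{\left(F,L \right)} = 8 L - 13 = -13 + 8 L$)
$s{\left(Z \right)} = -13 + 8 Z$
$\frac{1}{s{\left(-221 \right)} + 803042} = \frac{1}{\left(-13 + 8 \left(-221\right)\right) + 803042} = \frac{1}{\left(-13 - 1768\right) + 803042} = \frac{1}{-1781 + 803042} = \frac{1}{801261}$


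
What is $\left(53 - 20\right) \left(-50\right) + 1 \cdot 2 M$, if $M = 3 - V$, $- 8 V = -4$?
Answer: $-1645$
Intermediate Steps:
$V = \frac{1}{2}$ ($V = \left(- \frac{1}{8}\right) \left(-4\right) = \frac{1}{2} \approx 0.5$)
$M = \frac{5}{2}$ ($M = 3 - \frac{1}{2} = \frac{5}{2} \approx 2.5$)
$\left(53 - 20\right) \left(-50\right) + 1 \cdot 2 M = \left(53 - 20\right) \left(-50\right) + 1 \cdot 2 \cdot \frac{5}{2} = \left(53 - 20\right) \left(-50\right) + 2 \cdot \frac{5}{2} = 33 \left(-50\right) + 5 = -1650 + 5 = -1645$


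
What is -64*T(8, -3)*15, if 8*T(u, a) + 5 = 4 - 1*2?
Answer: 360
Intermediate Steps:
T(u, a) = -3/8 (T(u, a) = -5/8 + (4 - 1*2)/8 = -5/8 + (4 - 2)/8 = -5/8 + (⅛)*2 = -5/8 + ¼ = -3/8)
-64*T(8, -3)*15 = -64*(-3/8)*15 = 24*15 = 360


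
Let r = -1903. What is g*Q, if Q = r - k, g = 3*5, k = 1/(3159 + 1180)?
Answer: -123856770/4339 ≈ -28545.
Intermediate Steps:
k = 1/4339 ≈ 0.00023047
g = 15
Q = -8257118/4339 (Q = -1903 - 1*1/4339 = -1903 - 1/4339 = -8257118/4339 ≈ -1903.0)
g*Q = 15*(-8257118/4339) = -123856770/4339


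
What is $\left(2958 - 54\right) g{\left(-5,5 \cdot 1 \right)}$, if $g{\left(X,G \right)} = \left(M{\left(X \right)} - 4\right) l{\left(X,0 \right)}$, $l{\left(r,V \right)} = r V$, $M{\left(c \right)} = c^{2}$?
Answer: $0$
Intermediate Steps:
$l{\left(r,V \right)} = V r$
$g{\left(X,G \right)} = 0$ ($g{\left(X,G \right)} = \left(X^{2} - 4\right) 0 X = \left(-4 + X^{2}\right) 0 = 0$)
$\left(2958 - 54\right) g{\left(-5,5 \cdot 1 \right)} = \left(2958 - 54\right) 0 = 2904 \cdot 0 = 0$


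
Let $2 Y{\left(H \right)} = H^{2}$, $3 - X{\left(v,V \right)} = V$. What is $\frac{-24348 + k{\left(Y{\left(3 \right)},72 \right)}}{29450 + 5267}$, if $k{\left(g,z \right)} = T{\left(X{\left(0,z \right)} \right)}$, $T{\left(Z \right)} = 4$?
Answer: $- \frac{24344}{34717} \approx -0.70121$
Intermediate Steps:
$X{\left(v,V \right)} = 3 - V$
$Y{\left(H \right)} = \frac{H^{2}}{2}$
$k{\left(g,z \right)} = 4$
$\frac{-24348 + k{\left(Y{\left(3 \right)},72 \right)}}{29450 + 5267} = \frac{-24348 + 4}{29450 + 5267} = - \frac{24344}{34717}$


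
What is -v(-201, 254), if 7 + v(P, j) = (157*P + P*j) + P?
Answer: 82819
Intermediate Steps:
v(P, j) = -7 + 158*P + P*j (v(P, j) = -7 + ((157*P + P*j) + P) = -7 + (158*P + P*j) = -7 + 158*P + P*j)
-v(-201, 254) = -(-7 + 158*(-201) - 201*254) = -(-7 - 31758 - 51054) = -1*(-82819) = 82819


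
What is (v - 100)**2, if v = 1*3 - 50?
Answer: 21609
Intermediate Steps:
v = -47 (v = 3 - 50 = -47)
(v - 100)**2 = (-47 - 100)**2 = (-147)**2 = 21609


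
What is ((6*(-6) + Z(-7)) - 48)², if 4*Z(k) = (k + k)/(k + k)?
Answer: 112225/16 ≈ 7014.1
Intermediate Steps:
Z(k) = ¼ (Z(k) = ((k + k)/(k + k))/4 = ((2*k)/((2*k)))/4 = ((2*k)*(1/(2*k)))/4 = (¼)*1 = ¼)
((6*(-6) + Z(-7)) - 48)² = ((6*(-6) + ¼) - 48)² = ((-36 + ¼) - 48)² = (-143/4 - 48)² = (-335/4)² = 112225/16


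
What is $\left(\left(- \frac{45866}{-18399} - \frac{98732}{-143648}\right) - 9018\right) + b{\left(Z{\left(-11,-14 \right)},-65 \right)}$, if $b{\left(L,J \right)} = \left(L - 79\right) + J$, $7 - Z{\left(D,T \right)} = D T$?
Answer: $- \frac{6148772880083}{660744888} \approx -9305.8$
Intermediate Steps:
$Z{\left(D,T \right)} = 7 - D T$
$b{\left(L,J \right)} = -79 + J + L$ ($b{\left(L,J \right)} = \left(-79 + L\right) + J = -79 + J + L$)
$\left(\left(- \frac{45866}{-18399} - \frac{98732}{-143648}\right) - 9018\right) + b{\left(Z{\left(-11,-14 \right)},-65 \right)} = \left(\left(- \frac{45866}{-18399} - \frac{98732}{-143648}\right) - 9018\right) - \left(137 + 154\right) = \left(\left(\left(-45866\right) \left(- \frac{1}{18399}\right) - - \frac{24683}{35912}\right) - 9018\right) - 291 = \left(\left(\frac{45866}{18399} + \frac{24683}{35912}\right) - 9018\right) - 291 = \left(\frac{2101282309}{660744888} - 9018\right) - 291 = - \frac{5956496117675}{660744888} - 291 = - \frac{6148772880083}{660744888}$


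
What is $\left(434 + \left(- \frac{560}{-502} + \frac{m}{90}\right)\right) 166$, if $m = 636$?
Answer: $\frac{276359456}{3765} \approx 73402.0$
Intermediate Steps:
$\left(434 + \left(- \frac{560}{-502} + \frac{m}{90}\right)\right) 166 = \left(434 + \left(- \frac{560}{-502} + \frac{636}{90}\right)\right) 166 = \left(434 + \left(\left(-560\right) \left(- \frac{1}{502}\right) + 636 \cdot \frac{1}{90}\right)\right) 166 = \left(434 + \left(\frac{280}{251} + \frac{106}{15}\right)\right) 166 = \left(434 + \frac{30806}{3765}\right) 166 = \frac{1664816}{3765} \cdot 166 = \frac{276359456}{3765}$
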